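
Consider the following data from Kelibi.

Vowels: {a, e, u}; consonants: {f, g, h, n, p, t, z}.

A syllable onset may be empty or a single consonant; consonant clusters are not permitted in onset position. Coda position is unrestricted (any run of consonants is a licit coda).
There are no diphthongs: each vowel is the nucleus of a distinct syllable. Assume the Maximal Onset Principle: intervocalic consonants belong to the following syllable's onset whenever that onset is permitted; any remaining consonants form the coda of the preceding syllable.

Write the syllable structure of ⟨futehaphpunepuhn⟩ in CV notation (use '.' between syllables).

CV.CV.CVCC.CV.CV.CVCC

Nuclei (vowels): u, e, a, u, e, u → 6 syllables.
V1 /u/ – V2 /e/: just /t/ — single C goes to the following onset.
V2 /e/ – V3 /a/: /h/ → onset of the next syllable (single consonants are always licit onsets).
V3 /a/ – V4 /u/: cluster /php/ — the longest permitted-onset suffix is /p/; onset = /p/, preceding coda = /ph/.
V4 /u/ – V5 /e/: just /n/ — single C goes to the following onset.
V5 /e/ – V6 /u/: just /p/ — single C goes to the following onset.
Putting it together: fu.te.haph.pu.ne.puhn.
Mapping each syllable to C/V: /fu/ → CV, /te/ → CV, /haph/ → CVCC, /pu/ → CV, /ne/ → CV, /puhn/ → CVCC.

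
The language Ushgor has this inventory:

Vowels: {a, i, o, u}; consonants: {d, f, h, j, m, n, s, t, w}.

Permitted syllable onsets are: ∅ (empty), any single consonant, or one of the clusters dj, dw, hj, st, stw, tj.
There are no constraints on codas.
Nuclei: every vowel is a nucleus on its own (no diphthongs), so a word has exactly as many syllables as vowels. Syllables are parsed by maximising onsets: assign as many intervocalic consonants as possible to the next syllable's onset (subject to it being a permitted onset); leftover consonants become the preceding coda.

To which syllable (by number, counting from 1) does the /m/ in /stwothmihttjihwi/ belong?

2

Nuclei (vowels): o, i, i, i → 4 syllables.
σ1/σ2 boundary: /thm/; trying suffixes from longest down, /m/ is the first permitted one, so coda /th/ | onset /m/.
σ2/σ3 boundary: /httj/ — longest licit onset from the right is /tj/, leaving /ht/ as coda.
σ3/σ4 boundary: /hw/ splits as /h/ + /w/ (/w/ is the longest suffix that is a licit onset).
So the parse is stwoth.miht.tjih.wi.
The /m/ is in the onset of syllable 2 (/miht/).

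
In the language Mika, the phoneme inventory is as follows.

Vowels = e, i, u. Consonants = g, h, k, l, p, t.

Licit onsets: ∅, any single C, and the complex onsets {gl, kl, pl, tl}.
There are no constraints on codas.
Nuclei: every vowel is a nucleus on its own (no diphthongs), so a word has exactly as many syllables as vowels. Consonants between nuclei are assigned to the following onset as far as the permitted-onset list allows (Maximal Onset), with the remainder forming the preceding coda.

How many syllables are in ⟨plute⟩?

2

Vowels present: u, e; each is a nucleus, giving 2 syllables.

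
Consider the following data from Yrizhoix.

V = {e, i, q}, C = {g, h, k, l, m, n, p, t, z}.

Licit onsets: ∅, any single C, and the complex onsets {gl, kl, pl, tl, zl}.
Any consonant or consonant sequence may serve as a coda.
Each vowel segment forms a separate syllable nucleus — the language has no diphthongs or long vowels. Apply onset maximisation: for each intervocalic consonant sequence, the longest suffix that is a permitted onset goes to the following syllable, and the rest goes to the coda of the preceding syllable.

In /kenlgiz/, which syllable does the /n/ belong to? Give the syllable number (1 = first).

1

Vowels present: e, i; each is a nucleus, giving 2 syllables.
Between /e/ (V1) and /i/ (V2): /nlg/; trying suffixes from longest down, /g/ is the first permitted one, so coda /nl/ | onset /g/.
Syllabification: kenl.giz.
The /n/ is in the coda of syllable 1 (/kenl/).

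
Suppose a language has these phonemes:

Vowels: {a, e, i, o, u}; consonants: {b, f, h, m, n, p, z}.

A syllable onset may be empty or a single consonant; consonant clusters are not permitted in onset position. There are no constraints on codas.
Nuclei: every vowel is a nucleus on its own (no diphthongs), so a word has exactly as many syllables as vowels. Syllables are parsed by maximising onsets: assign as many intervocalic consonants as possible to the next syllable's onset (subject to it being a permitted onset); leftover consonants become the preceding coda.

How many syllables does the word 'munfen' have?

The vowels are u, e — 2 nuclei, so 2 syllables.

2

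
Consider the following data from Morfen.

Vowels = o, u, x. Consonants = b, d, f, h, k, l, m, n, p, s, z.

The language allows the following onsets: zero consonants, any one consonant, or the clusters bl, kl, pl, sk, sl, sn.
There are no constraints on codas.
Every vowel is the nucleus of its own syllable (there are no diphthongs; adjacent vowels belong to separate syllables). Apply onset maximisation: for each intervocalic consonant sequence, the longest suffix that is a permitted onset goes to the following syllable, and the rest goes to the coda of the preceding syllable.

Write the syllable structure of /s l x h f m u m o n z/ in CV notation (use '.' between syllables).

CCVCC.CV.CVCC

Nuclei (vowels): x, u, o → 3 syllables.
/x…u/ gap (V1→V2): /hfm/; trying suffixes from longest down, /m/ is the first permitted one, so coda /hf/ | onset /m/.
/u…o/ gap (V2→V3): just /m/ — single C goes to the following onset.
So the parse is slxhf.mu.monz.
Mapping each syllable to C/V: /slxhf/ → CCVCC, /mu/ → CV, /monz/ → CVCC.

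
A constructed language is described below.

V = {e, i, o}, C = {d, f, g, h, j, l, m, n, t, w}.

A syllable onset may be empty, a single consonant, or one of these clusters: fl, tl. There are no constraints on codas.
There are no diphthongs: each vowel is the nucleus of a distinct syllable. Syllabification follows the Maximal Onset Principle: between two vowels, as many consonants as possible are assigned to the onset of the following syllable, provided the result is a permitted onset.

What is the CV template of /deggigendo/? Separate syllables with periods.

The vowels are e, i, e, o — 4 nuclei, so 4 syllables.
/e…i/ gap (V1→V2): /gg/; trying suffixes from longest down, /g/ is the first permitted one, so coda /g/ | onset /g/.
/i…e/ gap (V2→V3): /g/ → onset of the next syllable (single consonants are always licit onsets).
/e…o/ gap (V3→V4): /nd/ splits as /n/ + /d/ (/d/ is the longest suffix that is a licit onset).
Putting it together: deg.gi.gen.do.
Mapping each syllable to C/V: /deg/ → CVC, /gi/ → CV, /gen/ → CVC, /do/ → CV.

CVC.CV.CVC.CV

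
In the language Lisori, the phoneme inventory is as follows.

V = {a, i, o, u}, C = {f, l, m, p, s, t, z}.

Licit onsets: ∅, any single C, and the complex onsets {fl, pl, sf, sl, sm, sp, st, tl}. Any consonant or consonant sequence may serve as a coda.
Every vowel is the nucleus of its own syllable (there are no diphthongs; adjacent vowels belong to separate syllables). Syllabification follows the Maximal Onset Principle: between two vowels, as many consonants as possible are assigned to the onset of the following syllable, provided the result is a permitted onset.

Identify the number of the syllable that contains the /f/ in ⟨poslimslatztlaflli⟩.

4

Vowels present: o, i, a, a, i; each is a nucleus, giving 5 syllables.
/o…i/ gap (V1→V2): cluster /sl/ — /sl/ is itself a permitted onset, so the whole cluster goes right; preceding coda = ∅.
/i…a/ gap (V2→V3): cluster /msl/ — the longest permitted-onset suffix is /sl/; onset = /sl/, preceding coda = /m/.
/a…a/ gap (V3→V4): /tztl/ — longest licit onset from the right is /tl/, leaving /tz/ as coda.
/a…i/ gap (V4→V5): /fll/ splits as /fl/ + /l/ (/l/ is the longest suffix that is a licit onset).
Putting it together: po.slim.slatz.tlafl.li.
The /f/ is in the coda of syllable 4 (/tlafl/).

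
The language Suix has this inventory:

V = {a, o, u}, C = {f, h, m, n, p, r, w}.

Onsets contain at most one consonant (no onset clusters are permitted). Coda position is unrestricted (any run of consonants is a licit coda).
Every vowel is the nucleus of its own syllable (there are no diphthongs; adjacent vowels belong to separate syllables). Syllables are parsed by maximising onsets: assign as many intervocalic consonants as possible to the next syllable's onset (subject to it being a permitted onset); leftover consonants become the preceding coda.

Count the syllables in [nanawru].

Vowels present: a, a, u; each is a nucleus, giving 3 syllables.

3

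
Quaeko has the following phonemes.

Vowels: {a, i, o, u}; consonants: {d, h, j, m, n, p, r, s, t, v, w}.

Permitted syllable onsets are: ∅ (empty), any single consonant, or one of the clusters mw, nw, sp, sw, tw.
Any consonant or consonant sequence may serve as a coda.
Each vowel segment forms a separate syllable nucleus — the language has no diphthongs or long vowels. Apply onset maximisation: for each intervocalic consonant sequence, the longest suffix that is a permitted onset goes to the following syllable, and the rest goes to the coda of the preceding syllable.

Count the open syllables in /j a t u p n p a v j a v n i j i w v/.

2

Nuclei (vowels): a, u, a, a, i, i → 6 syllables.
σ1/σ2 boundary: /t/ is a single consonant, so it becomes the next onset.
σ2/σ3 boundary: /pnp/ — longest licit onset from the right is /p/, leaving /pn/ as coda.
σ3/σ4 boundary: cluster /vj/ — the longest permitted-onset suffix is /j/; onset = /j/, preceding coda = /v/.
σ4/σ5 boundary: cluster /vn/ — the longest permitted-onset suffix is /n/; onset = /n/, preceding coda = /v/.
σ5/σ6 boundary: just /j/ — single C goes to the following onset.
Result: ja.tupn.pav.jav.ni.jiwv.
Classifying each syllable: /ja/ (open), /tupn/ (closed), /pav/ (closed), /jav/ (closed), /ni/ (open), /jiwv/ (closed).
Open syllables: 2.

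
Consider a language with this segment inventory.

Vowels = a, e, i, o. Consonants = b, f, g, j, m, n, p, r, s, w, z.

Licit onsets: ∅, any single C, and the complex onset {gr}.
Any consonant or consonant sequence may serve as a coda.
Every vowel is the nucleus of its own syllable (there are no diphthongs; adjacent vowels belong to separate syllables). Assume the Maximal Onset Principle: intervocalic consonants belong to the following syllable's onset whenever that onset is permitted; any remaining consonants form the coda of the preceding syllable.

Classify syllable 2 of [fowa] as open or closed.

The vowels are o, a — 2 nuclei, so 2 syllables.
V1 /o/ – V2 /a/: /w/ → onset of the next syllable (single consonants are always licit onsets).
So the parse is fo.wa.
Syllable 2 is /wa/; it ends in its nucleus with no coda, so it is open.

open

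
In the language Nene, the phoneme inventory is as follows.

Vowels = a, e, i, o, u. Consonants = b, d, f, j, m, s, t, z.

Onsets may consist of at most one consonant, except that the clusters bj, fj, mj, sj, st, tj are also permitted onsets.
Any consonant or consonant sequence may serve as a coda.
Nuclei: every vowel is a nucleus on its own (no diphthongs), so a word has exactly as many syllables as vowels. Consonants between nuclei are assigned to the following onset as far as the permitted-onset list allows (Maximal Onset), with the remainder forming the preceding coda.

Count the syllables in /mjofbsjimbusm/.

3

Nuclei (vowels): o, i, u → 3 syllables.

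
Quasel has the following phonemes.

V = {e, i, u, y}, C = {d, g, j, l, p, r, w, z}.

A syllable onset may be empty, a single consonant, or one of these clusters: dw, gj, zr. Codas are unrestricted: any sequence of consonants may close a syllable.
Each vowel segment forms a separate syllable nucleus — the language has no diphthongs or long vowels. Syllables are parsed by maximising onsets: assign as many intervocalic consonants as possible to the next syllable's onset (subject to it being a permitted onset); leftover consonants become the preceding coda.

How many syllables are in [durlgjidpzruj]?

Vowels present: u, i, u; each is a nucleus, giving 3 syllables.

3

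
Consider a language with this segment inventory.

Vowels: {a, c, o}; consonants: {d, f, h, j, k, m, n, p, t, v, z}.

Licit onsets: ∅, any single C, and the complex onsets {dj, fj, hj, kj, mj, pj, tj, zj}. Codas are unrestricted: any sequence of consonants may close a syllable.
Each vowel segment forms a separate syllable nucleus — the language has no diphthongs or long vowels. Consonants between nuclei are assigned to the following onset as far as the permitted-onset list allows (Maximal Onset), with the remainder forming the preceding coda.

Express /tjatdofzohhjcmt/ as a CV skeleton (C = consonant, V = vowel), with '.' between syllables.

Vowels present: a, o, o, c; each is a nucleus, giving 4 syllables.
V1 /a/ – V2 /o/: /td/ splits as /t/ + /d/ (/d/ is the longest suffix that is a licit onset).
V2 /o/ – V3 /o/: /fz/ splits as /f/ + /z/ (/z/ is the longest suffix that is a licit onset).
V3 /o/ – V4 /c/: cluster /hhj/ — the longest permitted-onset suffix is /hj/; onset = /hj/, preceding coda = /h/.
Syllabification: tjat.dof.zoh.hjcmt.
Mapping each syllable to C/V: /tjat/ → CCVC, /dof/ → CVC, /zoh/ → CVC, /hjcmt/ → CCVCC.

CCVC.CVC.CVC.CCVCC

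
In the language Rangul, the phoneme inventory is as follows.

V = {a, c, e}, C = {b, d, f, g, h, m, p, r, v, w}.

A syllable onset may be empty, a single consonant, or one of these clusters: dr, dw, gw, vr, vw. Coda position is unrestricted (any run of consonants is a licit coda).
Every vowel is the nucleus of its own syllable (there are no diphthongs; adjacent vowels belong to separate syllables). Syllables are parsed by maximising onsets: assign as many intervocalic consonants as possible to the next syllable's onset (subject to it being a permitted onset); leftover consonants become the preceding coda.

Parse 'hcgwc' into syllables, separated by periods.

The vowels are c, c — 2 nuclei, so 2 syllables.
σ1/σ2 boundary: /gw/ — entire cluster is a permitted onset → onset /gw/, coda ∅.

hc.gwc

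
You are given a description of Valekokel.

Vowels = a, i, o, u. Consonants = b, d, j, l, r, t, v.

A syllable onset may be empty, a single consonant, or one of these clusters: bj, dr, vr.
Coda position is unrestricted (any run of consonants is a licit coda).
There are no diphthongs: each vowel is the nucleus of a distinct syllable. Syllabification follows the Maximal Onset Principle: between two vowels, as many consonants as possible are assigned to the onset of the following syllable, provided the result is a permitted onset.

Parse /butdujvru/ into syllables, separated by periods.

but.duj.vru

Nuclei (vowels): u, u, u → 3 syllables.
σ1/σ2 boundary: /td/ — longest licit onset from the right is /d/, leaving /t/ as coda.
σ2/σ3 boundary: /jvr/; trying suffixes from longest down, /vr/ is the first permitted one, so coda /j/ | onset /vr/.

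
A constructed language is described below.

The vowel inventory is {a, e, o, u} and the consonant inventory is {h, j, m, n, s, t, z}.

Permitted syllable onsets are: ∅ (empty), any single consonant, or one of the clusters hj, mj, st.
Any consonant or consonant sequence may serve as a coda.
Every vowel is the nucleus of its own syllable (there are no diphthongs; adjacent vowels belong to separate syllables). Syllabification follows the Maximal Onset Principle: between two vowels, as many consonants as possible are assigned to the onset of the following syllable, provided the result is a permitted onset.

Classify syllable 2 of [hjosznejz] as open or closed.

closed

Nuclei (vowels): o, e → 2 syllables.
/o…e/ gap (V1→V2): /szn/; trying suffixes from longest down, /n/ is the first permitted one, so coda /sz/ | onset /n/.
So the parse is hjosz.nejz.
Syllable 2 is /nejz/ with coda /jz/, so it is closed.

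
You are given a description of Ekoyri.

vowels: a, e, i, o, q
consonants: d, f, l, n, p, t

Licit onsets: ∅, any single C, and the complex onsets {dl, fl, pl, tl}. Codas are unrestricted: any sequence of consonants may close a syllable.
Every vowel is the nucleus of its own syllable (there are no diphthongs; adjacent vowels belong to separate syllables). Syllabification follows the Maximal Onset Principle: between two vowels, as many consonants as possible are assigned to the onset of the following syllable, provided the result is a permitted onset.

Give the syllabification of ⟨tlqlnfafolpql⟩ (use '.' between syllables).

tlqln.fa.fol.pql

Nuclei (vowels): q, a, o, q → 4 syllables.
/q…a/ gap (V1→V2): /lnf/; trying suffixes from longest down, /f/ is the first permitted one, so coda /ln/ | onset /f/.
/a…o/ gap (V2→V3): /f/ → onset of the next syllable (single consonants are always licit onsets).
/o…q/ gap (V3→V4): cluster /lp/ — the longest permitted-onset suffix is /p/; onset = /p/, preceding coda = /l/.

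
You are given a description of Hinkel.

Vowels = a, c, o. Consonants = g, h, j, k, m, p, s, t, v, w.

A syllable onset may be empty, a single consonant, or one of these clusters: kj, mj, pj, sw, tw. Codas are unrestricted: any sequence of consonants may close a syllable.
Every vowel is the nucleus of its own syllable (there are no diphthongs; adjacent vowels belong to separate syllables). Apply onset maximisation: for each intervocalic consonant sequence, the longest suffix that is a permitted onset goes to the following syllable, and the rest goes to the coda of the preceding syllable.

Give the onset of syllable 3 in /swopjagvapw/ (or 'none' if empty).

v

Vowels present: o, a, a; each is a nucleus, giving 3 syllables.
/o…a/ gap (V1→V2): cluster /pj/ — /pj/ is itself a permitted onset, so the whole cluster goes right; preceding coda = ∅.
/a…a/ gap (V2→V3): /gv/ splits as /g/ + /v/ (/v/ is the longest suffix that is a licit onset).
So the parse is swo.pjag.vapw.
Syllable 3 is /vapw/: onset /v/, nucleus /a/, coda /pw/.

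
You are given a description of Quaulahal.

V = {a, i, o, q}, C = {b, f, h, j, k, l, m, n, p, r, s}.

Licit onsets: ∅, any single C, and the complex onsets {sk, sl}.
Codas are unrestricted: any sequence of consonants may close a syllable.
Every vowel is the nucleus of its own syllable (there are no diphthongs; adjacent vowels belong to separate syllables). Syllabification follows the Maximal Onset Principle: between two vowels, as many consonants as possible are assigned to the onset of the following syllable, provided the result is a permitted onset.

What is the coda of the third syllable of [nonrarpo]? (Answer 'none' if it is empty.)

The vowels are o, a, o — 3 nuclei, so 3 syllables.
Between /o/ (V1) and /a/ (V2): /nr/ — longest licit onset from the right is /r/, leaving /n/ as coda.
Between /a/ (V2) and /o/ (V3): /rp/; trying suffixes from longest down, /p/ is the first permitted one, so coda /r/ | onset /p/.
Result: non.rar.po.
Syllable 3 is /po/: onset /p/, nucleus /o/, coda ∅.

none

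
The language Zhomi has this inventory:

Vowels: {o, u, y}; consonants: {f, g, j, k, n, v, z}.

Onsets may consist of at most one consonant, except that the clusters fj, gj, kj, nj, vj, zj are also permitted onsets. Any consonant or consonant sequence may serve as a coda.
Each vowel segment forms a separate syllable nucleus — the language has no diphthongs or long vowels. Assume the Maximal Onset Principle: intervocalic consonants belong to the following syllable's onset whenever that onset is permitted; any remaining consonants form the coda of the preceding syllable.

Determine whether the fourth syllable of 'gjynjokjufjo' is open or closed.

open

The vowels are y, o, u, o — 4 nuclei, so 4 syllables.
/y…o/ gap (V1→V2): cluster /nj/ — /nj/ is itself a permitted onset, so the whole cluster goes right; preceding coda = ∅.
/o…u/ gap (V2→V3): cluster /kj/ — /kj/ is itself a permitted onset, so the whole cluster goes right; preceding coda = ∅.
/u…o/ gap (V3→V4): cluster /fj/ — /fj/ is itself a permitted onset, so the whole cluster goes right; preceding coda = ∅.
Putting it together: gjy.njo.kju.fjo.
Syllable 4 is /fjo/; it ends in its nucleus with no coda, so it is open.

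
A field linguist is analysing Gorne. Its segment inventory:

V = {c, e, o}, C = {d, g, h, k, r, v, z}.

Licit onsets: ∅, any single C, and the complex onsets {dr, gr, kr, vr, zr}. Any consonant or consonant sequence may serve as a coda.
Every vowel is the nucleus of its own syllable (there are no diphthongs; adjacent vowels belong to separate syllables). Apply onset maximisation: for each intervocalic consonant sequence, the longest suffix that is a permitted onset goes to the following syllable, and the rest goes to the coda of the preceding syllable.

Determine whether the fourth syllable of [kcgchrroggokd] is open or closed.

closed

Nuclei (vowels): c, c, o, o → 4 syllables.
σ1/σ2 boundary: /g/ → onset of the next syllable (single consonants are always licit onsets).
σ2/σ3 boundary: /hrr/; trying suffixes from longest down, /r/ is the first permitted one, so coda /hr/ | onset /r/.
σ3/σ4 boundary: /gg/ — longest licit onset from the right is /g/, leaving /g/ as coda.
Syllabification: kc.gchr.rog.gokd.
Syllable 4 is /gokd/ with coda /kd/, so it is closed.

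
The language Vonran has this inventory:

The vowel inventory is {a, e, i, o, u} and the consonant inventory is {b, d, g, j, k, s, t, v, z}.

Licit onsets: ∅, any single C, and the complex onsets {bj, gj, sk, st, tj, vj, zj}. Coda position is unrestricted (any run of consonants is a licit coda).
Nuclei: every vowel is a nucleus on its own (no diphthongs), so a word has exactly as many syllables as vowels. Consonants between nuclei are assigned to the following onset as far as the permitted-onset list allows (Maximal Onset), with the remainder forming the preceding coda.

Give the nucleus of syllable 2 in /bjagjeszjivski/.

e

The vowels are a, e, i, i — 4 nuclei, so 4 syllables.
The second nucleus (vowel 2 from the left) is /e/.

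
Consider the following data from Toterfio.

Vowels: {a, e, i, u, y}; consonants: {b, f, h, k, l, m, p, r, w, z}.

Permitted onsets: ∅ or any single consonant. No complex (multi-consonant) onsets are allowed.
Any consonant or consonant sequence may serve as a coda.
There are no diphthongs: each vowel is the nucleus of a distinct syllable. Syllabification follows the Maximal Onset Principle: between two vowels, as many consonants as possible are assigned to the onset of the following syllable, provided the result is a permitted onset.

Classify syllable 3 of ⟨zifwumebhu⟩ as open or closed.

The vowels are i, u, e, u — 4 nuclei, so 4 syllables.
V1 /i/ – V2 /u/: cluster /fw/ — the longest permitted-onset suffix is /w/; onset = /w/, preceding coda = /f/.
V2 /u/ – V3 /e/: just /m/ — single C goes to the following onset.
V3 /e/ – V4 /u/: /bh/ splits as /b/ + /h/ (/h/ is the longest suffix that is a licit onset).
Syllabification: zif.wu.meb.hu.
Syllable 3 is /meb/ with coda /b/, so it is closed.

closed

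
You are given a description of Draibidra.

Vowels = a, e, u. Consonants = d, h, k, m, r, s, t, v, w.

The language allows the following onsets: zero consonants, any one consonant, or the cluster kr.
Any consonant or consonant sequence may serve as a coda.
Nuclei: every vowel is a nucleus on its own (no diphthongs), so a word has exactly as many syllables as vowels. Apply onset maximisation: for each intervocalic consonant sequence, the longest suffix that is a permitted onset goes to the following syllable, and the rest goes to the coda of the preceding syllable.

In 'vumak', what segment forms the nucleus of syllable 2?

a

The vowels are u, a — 2 nuclei, so 2 syllables.
The second nucleus (vowel 2 from the left) is /a/.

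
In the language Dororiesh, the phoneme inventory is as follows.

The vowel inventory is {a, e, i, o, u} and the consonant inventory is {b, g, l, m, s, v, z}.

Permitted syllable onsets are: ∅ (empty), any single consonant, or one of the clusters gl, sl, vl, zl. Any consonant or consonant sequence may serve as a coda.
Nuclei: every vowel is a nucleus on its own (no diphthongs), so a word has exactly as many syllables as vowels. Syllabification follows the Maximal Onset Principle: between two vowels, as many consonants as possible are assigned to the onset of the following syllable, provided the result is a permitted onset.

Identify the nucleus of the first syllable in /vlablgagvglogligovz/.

Nuclei (vowels): a, a, o, i, o → 5 syllables.
The first nucleus (vowel 1 from the left) is /a/.

a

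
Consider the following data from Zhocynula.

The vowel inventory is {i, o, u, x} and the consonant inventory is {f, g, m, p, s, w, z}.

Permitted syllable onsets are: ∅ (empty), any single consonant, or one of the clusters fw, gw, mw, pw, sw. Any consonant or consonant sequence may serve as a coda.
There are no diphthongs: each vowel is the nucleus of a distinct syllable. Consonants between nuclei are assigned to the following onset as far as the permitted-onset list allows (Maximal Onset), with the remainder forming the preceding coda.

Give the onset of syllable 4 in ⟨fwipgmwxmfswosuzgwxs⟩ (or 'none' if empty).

s

Nuclei (vowels): i, x, o, u, x → 5 syllables.
Between /i/ (V1) and /x/ (V2): /pgmw/ — longest licit onset from the right is /mw/, leaving /pg/ as coda.
Between /x/ (V2) and /o/ (V3): cluster /mfsw/ — the longest permitted-onset suffix is /sw/; onset = /sw/, preceding coda = /mf/.
Between /o/ (V3) and /u/ (V4): just /s/ — single C goes to the following onset.
Between /u/ (V4) and /x/ (V5): /zgw/; trying suffixes from longest down, /gw/ is the first permitted one, so coda /z/ | onset /gw/.
Putting it together: fwipg.mwxmf.swo.suz.gwxs.
Syllable 4 is /suz/: onset /s/, nucleus /u/, coda /z/.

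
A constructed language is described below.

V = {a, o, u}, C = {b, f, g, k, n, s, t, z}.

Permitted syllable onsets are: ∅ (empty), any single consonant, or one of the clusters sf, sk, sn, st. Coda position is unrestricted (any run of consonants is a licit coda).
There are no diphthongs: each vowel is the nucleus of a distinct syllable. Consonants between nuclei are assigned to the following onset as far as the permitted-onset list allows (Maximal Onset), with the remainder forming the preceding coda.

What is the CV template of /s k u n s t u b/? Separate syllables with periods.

Nuclei (vowels): u, u → 2 syllables.
σ1/σ2 boundary: /nst/ splits as /n/ + /st/ (/st/ is the longest suffix that is a licit onset).
Putting it together: skun.stub.
Mapping each syllable to C/V: /skun/ → CCVC, /stub/ → CCVC.

CCVC.CCVC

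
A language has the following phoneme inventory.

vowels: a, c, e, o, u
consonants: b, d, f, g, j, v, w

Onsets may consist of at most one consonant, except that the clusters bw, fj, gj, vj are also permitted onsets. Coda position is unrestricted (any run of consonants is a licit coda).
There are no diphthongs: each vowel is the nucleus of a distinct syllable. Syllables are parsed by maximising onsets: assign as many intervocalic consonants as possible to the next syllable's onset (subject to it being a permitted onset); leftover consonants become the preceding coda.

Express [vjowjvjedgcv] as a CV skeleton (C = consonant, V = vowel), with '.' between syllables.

CCVCC.CCVC.CVC

Nuclei (vowels): o, e, c → 3 syllables.
σ1/σ2 boundary: /wjvj/; trying suffixes from longest down, /vj/ is the first permitted one, so coda /wj/ | onset /vj/.
σ2/σ3 boundary: /dg/; trying suffixes from longest down, /g/ is the first permitted one, so coda /d/ | onset /g/.
Putting it together: vjowj.vjed.gcv.
Mapping each syllable to C/V: /vjowj/ → CCVCC, /vjed/ → CCVC, /gcv/ → CVC.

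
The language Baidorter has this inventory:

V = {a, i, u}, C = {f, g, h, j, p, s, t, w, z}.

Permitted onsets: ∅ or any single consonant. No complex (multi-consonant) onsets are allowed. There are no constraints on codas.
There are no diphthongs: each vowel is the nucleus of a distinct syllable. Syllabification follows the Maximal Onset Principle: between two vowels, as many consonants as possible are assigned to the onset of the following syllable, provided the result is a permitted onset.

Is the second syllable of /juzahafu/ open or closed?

Nuclei (vowels): u, a, a, u → 4 syllables.
V1 /u/ – V2 /a/: just /z/ — single C goes to the following onset.
V2 /a/ – V3 /a/: /h/ → onset of the next syllable (single consonants are always licit onsets).
V3 /a/ – V4 /u/: /f/ is a single consonant, so it becomes the next onset.
Syllabification: ju.za.ha.fu.
Syllable 2 is /za/; it ends in its nucleus with no coda, so it is open.

open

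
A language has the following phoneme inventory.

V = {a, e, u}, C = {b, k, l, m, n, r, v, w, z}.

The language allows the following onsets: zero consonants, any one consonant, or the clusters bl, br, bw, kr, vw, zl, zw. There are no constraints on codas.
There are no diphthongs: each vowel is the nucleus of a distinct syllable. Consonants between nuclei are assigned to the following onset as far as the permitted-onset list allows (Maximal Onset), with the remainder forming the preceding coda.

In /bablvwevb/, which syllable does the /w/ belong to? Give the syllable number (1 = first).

The vowels are a, e — 2 nuclei, so 2 syllables.
Between /a/ (V1) and /e/ (V2): /blvw/; trying suffixes from longest down, /vw/ is the first permitted one, so coda /bl/ | onset /vw/.
So the parse is babl.vwevb.
The /w/ is in the onset of syllable 2 (/vwevb/).

2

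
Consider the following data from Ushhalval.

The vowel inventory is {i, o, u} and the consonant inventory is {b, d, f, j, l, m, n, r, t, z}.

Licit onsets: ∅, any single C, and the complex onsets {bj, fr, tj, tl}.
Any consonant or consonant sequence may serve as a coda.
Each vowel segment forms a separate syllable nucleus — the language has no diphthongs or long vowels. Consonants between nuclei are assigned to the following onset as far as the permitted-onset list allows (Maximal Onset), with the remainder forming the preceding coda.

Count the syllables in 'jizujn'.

2

Vowels present: i, u; each is a nucleus, giving 2 syllables.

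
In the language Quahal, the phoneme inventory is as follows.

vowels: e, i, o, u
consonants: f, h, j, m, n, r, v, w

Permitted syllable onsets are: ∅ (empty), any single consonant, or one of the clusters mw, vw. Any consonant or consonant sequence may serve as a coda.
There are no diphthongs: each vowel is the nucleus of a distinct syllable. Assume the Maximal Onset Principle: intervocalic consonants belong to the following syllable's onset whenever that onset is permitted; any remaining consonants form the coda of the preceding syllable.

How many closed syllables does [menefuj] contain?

Nuclei (vowels): e, e, u → 3 syllables.
σ1/σ2 boundary: just /n/ — single C goes to the following onset.
σ2/σ3 boundary: /f/ → onset of the next syllable (single consonants are always licit onsets).
Result: me.ne.fuj.
Classifying each syllable: /me/ (open), /ne/ (open), /fuj/ (closed).
Closed syllables: 1.

1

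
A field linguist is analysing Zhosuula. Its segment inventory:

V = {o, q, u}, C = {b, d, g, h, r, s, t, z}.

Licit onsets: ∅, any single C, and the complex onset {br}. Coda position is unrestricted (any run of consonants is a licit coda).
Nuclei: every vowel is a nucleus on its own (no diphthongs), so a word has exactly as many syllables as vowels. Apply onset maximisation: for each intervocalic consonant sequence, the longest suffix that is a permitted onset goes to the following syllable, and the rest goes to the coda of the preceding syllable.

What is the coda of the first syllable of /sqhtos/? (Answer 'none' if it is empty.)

Nuclei (vowels): q, o → 2 syllables.
σ1/σ2 boundary: cluster /ht/ — the longest permitted-onset suffix is /t/; onset = /t/, preceding coda = /h/.
Putting it together: sqh.tos.
Syllable 1 is /sqh/: onset /s/, nucleus /q/, coda /h/.

h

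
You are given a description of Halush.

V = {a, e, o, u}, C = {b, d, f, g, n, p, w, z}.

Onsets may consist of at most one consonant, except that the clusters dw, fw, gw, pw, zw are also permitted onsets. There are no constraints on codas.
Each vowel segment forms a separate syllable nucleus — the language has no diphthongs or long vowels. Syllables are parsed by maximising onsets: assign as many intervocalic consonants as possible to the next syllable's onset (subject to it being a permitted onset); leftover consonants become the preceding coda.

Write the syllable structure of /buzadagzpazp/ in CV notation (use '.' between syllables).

CV.CV.CVCC.CVCC

Vowels present: u, a, a, a; each is a nucleus, giving 4 syllables.
Between /u/ (V1) and /a/ (V2): just /z/ — single C goes to the following onset.
Between /a/ (V2) and /a/ (V3): just /d/ — single C goes to the following onset.
Between /a/ (V3) and /a/ (V4): /gzp/ splits as /gz/ + /p/ (/p/ is the longest suffix that is a licit onset).
Syllabification: bu.za.dagz.pazp.
Mapping each syllable to C/V: /bu/ → CV, /za/ → CV, /dagz/ → CVCC, /pazp/ → CVCC.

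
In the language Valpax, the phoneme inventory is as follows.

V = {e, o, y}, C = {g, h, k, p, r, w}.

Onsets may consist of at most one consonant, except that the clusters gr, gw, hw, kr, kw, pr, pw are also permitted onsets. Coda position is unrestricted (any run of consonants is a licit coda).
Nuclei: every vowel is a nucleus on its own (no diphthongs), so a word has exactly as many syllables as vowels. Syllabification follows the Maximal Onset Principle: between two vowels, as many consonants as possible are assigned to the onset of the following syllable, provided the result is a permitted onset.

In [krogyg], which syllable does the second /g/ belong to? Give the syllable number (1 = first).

2

The vowels are o, y — 2 nuclei, so 2 syllables.
V1 /o/ – V2 /y/: just /g/ — single C goes to the following onset.
So the parse is kro.gyg.
The second /g/ is in the coda of syllable 2 (/gyg/).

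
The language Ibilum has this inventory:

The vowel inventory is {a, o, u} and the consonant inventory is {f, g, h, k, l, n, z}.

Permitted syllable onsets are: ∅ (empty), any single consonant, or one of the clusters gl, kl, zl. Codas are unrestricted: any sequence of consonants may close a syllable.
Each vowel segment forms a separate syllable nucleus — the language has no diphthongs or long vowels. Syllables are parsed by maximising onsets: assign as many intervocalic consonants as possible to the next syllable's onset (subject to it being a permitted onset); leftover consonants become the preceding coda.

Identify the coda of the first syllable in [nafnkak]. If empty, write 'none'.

The vowels are a, a — 2 nuclei, so 2 syllables.
σ1/σ2 boundary: /fnk/ — longest licit onset from the right is /k/, leaving /fn/ as coda.
Putting it together: nafn.kak.
Syllable 1 is /nafn/: onset /n/, nucleus /a/, coda /fn/.

fn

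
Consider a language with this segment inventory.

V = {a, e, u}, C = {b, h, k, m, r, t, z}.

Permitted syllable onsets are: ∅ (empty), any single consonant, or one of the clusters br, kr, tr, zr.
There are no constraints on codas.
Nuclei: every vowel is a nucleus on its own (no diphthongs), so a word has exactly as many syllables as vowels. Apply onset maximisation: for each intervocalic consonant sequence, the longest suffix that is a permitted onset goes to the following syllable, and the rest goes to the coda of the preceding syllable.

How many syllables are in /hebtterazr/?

3

Vowels present: e, e, a; each is a nucleus, giving 3 syllables.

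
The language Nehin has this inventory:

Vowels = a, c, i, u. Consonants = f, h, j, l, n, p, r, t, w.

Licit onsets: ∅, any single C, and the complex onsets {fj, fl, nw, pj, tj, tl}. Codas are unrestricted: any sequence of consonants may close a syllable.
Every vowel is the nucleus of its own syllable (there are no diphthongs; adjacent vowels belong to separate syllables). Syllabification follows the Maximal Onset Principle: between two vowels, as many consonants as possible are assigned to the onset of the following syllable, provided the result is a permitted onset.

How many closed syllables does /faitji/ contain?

0

Nuclei (vowels): a, i, i → 3 syllables.
σ1/σ2 boundary: hiatus — the boundary sits between the two vowels.
σ2/σ3 boundary: /tj/ is a licit onset in full, so it all attaches to the next syllable.
Result: fa.i.tji.
Classifying each syllable: /fa/ (open), /i/ (open), /tji/ (open).
Closed syllables: 0.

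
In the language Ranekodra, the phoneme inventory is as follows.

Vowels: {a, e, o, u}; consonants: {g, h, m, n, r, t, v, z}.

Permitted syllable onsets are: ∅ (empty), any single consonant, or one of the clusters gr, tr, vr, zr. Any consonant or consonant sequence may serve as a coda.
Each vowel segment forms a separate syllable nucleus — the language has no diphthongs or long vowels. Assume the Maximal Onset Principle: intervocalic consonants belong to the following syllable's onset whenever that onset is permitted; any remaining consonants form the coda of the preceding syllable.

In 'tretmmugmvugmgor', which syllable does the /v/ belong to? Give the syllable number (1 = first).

3

Vowels present: e, u, u, o; each is a nucleus, giving 4 syllables.
Between /e/ (V1) and /u/ (V2): /tmm/ splits as /tm/ + /m/ (/m/ is the longest suffix that is a licit onset).
Between /u/ (V2) and /u/ (V3): /gmv/ — longest licit onset from the right is /v/, leaving /gm/ as coda.
Between /u/ (V3) and /o/ (V4): /gmg/ — longest licit onset from the right is /g/, leaving /gm/ as coda.
Result: tretm.mugm.vugm.gor.
The /v/ is in the onset of syllable 3 (/vugm/).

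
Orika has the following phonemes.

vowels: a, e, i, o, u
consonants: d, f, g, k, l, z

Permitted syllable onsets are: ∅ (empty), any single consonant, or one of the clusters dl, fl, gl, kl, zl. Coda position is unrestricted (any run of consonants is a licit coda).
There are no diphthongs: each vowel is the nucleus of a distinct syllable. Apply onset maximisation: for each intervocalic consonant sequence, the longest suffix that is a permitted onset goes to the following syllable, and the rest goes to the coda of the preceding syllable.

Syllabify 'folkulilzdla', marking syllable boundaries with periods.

The vowels are o, u, i, a — 4 nuclei, so 4 syllables.
σ1/σ2 boundary: cluster /lk/ — the longest permitted-onset suffix is /k/; onset = /k/, preceding coda = /l/.
σ2/σ3 boundary: just /l/ — single C goes to the following onset.
σ3/σ4 boundary: /lzdl/ — longest licit onset from the right is /dl/, leaving /lz/ as coda.

fol.ku.lilz.dla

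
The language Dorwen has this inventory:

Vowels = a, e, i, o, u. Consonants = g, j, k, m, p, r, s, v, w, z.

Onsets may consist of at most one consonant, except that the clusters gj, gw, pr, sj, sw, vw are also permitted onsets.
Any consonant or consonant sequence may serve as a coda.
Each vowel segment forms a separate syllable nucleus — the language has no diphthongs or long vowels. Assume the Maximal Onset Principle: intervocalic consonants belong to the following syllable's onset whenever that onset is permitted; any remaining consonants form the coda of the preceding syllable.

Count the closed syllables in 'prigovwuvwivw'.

Vowels present: i, o, u, i; each is a nucleus, giving 4 syllables.
V1 /i/ – V2 /o/: /g/ → onset of the next syllable (single consonants are always licit onsets).
V2 /o/ – V3 /u/: cluster /vw/ — /vw/ is itself a permitted onset, so the whole cluster goes right; preceding coda = ∅.
V3 /u/ – V4 /i/: /vw/ is a licit onset in full, so it all attaches to the next syllable.
So the parse is pri.go.vwu.vwivw.
Classifying each syllable: /pri/ (open), /go/ (open), /vwu/ (open), /vwivw/ (closed).
Closed syllables: 1.

1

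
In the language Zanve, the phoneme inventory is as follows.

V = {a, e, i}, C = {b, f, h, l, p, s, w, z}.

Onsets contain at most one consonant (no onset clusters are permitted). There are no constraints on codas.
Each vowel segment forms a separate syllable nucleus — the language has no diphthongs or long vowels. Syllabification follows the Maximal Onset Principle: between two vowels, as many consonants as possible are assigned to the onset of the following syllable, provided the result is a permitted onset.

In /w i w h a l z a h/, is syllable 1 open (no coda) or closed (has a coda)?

The vowels are i, a, a — 3 nuclei, so 3 syllables.
V1 /i/ – V2 /a/: /wh/; trying suffixes from longest down, /h/ is the first permitted one, so coda /w/ | onset /h/.
V2 /a/ – V3 /a/: cluster /lz/ — the longest permitted-onset suffix is /z/; onset = /z/, preceding coda = /l/.
Putting it together: wiw.hal.zah.
Syllable 1 is /wiw/ with coda /w/, so it is closed.

closed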